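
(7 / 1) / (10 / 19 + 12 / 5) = 665 / 278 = 2.39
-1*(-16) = 16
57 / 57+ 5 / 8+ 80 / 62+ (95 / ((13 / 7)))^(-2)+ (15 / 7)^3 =9792319109 / 767702600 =12.76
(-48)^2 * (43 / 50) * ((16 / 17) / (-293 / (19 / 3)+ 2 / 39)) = -587298816 / 14553275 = -40.36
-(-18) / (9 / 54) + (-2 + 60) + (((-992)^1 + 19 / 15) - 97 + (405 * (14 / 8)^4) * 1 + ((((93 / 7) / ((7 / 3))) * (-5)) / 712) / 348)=1397054802511 / 485640960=2876.72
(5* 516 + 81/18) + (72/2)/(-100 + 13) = 149877/58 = 2584.09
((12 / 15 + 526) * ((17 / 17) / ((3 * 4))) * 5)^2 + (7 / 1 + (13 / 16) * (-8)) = 192723 / 4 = 48180.75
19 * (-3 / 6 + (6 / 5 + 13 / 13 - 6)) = -817 / 10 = -81.70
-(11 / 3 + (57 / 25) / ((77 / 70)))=-947 / 165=-5.74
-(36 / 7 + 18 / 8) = -7.39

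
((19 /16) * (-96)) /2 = -57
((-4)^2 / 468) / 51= 4 / 5967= 0.00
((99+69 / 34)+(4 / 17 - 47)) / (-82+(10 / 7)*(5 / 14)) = -30135 / 45254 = -0.67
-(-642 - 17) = 659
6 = 6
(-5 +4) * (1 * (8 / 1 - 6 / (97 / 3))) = -758 / 97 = -7.81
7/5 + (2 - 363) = -1798/5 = -359.60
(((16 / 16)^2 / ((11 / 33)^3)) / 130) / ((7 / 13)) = 27 / 70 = 0.39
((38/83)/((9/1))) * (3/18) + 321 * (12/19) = 8632693/42579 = 202.75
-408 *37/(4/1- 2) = -7548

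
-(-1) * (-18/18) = -1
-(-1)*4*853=3412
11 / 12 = 0.92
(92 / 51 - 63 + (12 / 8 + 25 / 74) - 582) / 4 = -160.34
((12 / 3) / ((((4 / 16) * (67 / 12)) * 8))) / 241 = 24 / 16147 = 0.00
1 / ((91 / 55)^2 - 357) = -3025 / 1071644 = -0.00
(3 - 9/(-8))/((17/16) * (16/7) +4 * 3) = 231/808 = 0.29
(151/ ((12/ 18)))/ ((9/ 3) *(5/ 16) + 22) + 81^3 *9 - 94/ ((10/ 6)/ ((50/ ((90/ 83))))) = 5263196407/ 1101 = 4780378.21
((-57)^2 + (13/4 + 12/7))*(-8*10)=-1822220/7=-260317.14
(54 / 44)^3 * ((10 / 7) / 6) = 32805 / 74536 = 0.44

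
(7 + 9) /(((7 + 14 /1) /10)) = 160 /21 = 7.62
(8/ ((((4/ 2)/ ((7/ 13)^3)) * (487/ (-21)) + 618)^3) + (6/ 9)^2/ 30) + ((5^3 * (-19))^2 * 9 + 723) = 10581426859273762088012601949/ 208433879391635622720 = 50766348.01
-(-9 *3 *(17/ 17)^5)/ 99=3/ 11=0.27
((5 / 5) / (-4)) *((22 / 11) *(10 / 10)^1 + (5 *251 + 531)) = -447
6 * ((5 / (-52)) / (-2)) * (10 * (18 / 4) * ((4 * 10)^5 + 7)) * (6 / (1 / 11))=2280960155925 / 26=87729236766.35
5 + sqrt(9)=8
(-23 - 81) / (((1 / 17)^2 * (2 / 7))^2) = -106405754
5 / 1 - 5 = 0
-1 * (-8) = 8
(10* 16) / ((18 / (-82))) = -6560 / 9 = -728.89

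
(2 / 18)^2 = 1 / 81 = 0.01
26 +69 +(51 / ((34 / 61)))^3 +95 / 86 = 766156.98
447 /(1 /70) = 31290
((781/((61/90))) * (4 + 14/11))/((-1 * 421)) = -370620/25681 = -14.43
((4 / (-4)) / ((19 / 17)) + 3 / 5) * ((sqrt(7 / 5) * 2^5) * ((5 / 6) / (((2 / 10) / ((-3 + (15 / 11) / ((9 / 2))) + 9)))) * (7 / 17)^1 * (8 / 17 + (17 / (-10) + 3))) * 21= -687185408 * sqrt(35) / 906015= -4487.17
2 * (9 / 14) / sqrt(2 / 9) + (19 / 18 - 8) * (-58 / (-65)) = -725 / 117 + 27 * sqrt(2) / 14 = -3.47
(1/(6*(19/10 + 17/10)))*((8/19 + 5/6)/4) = 715/49248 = 0.01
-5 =-5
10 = 10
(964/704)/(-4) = -241/704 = -0.34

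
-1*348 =-348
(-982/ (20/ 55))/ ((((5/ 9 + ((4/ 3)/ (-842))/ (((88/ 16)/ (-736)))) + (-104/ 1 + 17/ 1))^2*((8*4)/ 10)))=-0.11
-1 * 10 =-10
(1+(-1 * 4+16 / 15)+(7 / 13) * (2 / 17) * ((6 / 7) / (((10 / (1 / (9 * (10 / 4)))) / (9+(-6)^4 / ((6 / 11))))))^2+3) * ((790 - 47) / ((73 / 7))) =542764472 / 1209975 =448.57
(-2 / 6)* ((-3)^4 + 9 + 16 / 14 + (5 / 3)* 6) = -236 / 7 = -33.71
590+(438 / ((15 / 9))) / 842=1242607 / 2105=590.31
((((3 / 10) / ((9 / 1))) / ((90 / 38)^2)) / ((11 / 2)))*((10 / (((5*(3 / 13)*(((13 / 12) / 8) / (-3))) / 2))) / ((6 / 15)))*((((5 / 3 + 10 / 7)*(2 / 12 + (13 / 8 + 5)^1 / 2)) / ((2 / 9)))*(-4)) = 6269848 / 31185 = 201.05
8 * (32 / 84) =64 / 21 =3.05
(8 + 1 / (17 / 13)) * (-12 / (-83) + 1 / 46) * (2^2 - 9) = -473075 / 64906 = -7.29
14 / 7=2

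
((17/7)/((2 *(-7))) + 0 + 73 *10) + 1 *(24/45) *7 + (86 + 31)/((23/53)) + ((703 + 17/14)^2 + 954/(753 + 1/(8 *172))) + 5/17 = 591870329944701239/1191071730660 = 496922.49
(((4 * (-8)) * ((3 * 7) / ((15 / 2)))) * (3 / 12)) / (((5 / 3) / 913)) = -306768 / 25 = -12270.72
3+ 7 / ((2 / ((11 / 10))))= 137 / 20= 6.85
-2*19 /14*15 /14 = -2.91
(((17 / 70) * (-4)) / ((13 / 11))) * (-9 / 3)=1122 / 455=2.47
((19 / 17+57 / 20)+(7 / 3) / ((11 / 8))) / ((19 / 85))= 63557 / 2508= 25.34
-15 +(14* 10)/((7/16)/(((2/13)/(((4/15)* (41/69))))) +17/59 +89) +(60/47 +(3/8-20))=-523983647291/16483527544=-31.79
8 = 8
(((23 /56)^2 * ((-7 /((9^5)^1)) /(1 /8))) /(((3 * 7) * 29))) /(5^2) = -529 /50345177400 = -0.00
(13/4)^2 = 169/16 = 10.56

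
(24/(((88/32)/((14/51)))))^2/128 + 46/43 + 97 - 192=-141172367/1503667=-93.89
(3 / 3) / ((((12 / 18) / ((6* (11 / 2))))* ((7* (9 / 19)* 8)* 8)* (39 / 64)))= 209 / 546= 0.38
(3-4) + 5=4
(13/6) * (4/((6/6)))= 26/3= 8.67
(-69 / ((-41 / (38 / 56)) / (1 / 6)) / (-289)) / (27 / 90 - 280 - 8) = 2185 / 954508044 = 0.00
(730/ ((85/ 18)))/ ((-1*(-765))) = 292/ 1445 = 0.20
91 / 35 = 2.60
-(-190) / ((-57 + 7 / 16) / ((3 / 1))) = -1824 / 181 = -10.08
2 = 2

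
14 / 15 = 0.93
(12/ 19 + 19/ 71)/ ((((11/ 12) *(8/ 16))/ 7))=203784/ 14839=13.73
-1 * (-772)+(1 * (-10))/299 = 230818/299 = 771.97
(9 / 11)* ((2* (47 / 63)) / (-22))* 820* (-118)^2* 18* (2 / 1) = -19318714560 / 847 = -22808399.72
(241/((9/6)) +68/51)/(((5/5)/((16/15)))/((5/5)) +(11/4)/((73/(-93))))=-63.14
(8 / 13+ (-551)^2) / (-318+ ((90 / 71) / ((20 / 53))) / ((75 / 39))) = -4670404850 / 4865029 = -960.00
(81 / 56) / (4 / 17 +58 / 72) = 12393 / 8918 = 1.39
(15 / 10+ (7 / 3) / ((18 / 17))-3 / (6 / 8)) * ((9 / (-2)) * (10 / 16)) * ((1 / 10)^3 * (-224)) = -0.19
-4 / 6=-0.67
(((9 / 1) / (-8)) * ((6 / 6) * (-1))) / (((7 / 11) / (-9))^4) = 864536409 / 19208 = 45009.18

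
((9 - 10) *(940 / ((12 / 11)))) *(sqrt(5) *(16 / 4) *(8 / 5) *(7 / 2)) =-57904 *sqrt(5) / 3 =-43159.09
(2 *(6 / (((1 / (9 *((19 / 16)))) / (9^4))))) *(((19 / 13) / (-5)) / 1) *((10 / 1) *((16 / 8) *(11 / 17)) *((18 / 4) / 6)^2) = -6331056633 / 3536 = -1790457.19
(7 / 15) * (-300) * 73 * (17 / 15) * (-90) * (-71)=-74013240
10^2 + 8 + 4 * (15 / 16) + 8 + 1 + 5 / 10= 485 / 4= 121.25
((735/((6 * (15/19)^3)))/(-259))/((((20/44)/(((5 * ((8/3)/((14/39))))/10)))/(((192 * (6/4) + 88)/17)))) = -368794712/2122875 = -173.72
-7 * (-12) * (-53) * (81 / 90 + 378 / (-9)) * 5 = 914886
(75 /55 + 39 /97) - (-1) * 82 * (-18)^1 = -1474.23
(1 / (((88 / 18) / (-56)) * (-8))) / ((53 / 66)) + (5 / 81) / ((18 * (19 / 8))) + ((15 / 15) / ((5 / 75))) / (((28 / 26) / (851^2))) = 51834726523399 / 5138721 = 10087087.14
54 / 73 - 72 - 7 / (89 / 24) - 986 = -1059.15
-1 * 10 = -10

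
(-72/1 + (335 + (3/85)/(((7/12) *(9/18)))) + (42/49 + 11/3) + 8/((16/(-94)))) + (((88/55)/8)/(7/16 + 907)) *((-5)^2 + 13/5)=28592401601/129582075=220.65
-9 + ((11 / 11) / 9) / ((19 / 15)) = -508 / 57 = -8.91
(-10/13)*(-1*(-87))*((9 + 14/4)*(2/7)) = -21750/91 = -239.01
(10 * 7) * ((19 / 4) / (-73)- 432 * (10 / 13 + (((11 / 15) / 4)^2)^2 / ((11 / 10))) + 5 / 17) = -112656230911 / 4839900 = -23276.56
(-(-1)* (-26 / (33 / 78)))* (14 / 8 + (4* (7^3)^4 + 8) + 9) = -37426840604179 / 11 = -3402440054925.36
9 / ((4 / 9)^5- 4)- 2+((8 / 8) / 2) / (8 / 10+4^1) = -11727455 / 2822064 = -4.16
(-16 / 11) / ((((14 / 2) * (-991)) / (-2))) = -0.00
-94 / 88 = -47 / 44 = -1.07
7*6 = 42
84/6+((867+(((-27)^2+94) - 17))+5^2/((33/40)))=56671/33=1717.30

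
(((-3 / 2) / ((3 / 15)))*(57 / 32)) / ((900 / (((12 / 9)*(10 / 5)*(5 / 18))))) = -19 / 1728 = -0.01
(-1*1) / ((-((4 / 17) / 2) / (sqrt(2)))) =17*sqrt(2) / 2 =12.02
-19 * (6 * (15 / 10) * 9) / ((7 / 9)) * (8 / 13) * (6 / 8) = -83106 / 91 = -913.25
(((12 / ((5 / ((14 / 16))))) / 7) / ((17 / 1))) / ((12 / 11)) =11 / 680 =0.02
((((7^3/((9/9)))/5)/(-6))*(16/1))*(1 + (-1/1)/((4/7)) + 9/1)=-7546/5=-1509.20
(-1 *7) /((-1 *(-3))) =-7 /3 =-2.33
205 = 205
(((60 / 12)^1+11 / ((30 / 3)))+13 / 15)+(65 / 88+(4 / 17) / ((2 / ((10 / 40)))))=173567 / 22440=7.73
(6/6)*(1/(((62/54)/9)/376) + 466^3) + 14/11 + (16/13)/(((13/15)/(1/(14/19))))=40823434213174/403403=101197646.55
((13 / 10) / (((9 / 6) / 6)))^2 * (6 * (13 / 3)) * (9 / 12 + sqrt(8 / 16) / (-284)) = 13182 / 25 - 2197 * sqrt(2) / 1775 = 525.53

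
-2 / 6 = -1 / 3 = -0.33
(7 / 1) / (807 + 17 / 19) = 133 / 15350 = 0.01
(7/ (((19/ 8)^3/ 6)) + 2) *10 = 352220/ 6859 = 51.35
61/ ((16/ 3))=183/ 16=11.44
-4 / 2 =-2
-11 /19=-0.58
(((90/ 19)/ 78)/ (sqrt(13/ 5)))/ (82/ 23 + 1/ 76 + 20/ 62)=0.01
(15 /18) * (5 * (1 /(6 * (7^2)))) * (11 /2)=275 /3528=0.08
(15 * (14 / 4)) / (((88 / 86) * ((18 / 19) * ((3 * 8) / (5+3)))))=28595 / 1584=18.05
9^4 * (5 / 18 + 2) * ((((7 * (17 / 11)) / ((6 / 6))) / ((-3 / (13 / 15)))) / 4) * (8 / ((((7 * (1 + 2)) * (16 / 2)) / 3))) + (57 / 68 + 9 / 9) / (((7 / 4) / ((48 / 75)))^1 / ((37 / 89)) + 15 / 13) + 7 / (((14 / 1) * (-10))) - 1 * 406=-738378177349 / 356040520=-2073.86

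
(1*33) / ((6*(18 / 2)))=11 / 18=0.61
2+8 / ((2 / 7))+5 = 35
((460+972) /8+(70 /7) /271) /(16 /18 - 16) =-436671 /36856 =-11.85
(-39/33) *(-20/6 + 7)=-13/3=-4.33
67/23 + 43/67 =5478/1541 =3.55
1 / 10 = 0.10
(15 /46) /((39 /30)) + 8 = 2467 /299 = 8.25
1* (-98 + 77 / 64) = -6195 / 64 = -96.80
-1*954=-954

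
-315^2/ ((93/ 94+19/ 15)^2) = -197269222500/ 10118761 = -19495.39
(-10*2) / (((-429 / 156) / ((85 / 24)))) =850 / 33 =25.76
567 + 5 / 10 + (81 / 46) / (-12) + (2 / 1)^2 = 105129 / 184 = 571.35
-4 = -4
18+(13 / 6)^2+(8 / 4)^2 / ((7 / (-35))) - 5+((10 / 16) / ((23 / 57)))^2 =28513 / 304704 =0.09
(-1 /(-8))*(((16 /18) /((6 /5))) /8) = 5 /432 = 0.01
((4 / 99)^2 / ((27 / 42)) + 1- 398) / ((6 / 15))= -175093745 / 176418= -992.49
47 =47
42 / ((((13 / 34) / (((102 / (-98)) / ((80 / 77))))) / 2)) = -28611 / 130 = -220.08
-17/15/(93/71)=-1207/1395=-0.87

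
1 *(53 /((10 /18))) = 477 /5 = 95.40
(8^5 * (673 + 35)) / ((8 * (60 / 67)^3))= 4542724352 / 1125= 4037977.20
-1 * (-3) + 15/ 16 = 3.94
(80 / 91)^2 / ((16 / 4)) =1600 / 8281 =0.19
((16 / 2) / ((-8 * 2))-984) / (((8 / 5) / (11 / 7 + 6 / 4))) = -423335 / 224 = -1889.89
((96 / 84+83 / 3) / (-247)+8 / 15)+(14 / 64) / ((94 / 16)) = 2213261 / 4875780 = 0.45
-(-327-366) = 693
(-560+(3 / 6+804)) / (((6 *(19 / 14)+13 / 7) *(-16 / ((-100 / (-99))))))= -815 / 528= -1.54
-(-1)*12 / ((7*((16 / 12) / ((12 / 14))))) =54 / 49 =1.10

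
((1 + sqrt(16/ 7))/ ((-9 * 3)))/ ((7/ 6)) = -8 * sqrt(7)/ 441- 2/ 63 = -0.08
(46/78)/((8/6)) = 23/52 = 0.44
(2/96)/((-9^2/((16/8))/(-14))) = 7/972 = 0.01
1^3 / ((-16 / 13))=-13 / 16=-0.81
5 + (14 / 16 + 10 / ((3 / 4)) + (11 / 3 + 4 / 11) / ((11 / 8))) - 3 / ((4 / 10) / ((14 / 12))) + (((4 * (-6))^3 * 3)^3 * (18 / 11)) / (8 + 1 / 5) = -564924124400968759 / 39688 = -14234129318710.16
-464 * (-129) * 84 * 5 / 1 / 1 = 25139520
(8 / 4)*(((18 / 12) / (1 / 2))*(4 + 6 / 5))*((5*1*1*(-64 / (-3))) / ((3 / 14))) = 46592 / 3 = 15530.67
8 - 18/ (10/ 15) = -19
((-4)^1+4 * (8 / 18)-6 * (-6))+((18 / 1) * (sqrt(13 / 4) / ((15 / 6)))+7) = 18 * sqrt(13) / 5+367 / 9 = 53.76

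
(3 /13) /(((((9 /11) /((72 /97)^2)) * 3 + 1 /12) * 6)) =0.01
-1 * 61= -61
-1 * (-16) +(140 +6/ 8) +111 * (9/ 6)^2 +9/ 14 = 2850/ 7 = 407.14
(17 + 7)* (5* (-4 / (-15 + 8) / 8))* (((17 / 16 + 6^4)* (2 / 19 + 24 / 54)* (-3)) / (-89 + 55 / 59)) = 287740345 / 1382136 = 208.19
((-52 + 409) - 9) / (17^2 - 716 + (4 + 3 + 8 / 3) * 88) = 1044 / 1271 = 0.82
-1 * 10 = -10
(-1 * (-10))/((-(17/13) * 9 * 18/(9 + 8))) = -0.80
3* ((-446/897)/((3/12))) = -1784/299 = -5.97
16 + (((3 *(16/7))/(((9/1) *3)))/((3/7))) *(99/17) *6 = 624/17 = 36.71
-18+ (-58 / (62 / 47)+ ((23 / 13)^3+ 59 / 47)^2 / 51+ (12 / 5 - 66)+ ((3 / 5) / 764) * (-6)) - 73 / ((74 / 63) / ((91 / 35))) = -56835958007020468412 / 198550753968790145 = -286.25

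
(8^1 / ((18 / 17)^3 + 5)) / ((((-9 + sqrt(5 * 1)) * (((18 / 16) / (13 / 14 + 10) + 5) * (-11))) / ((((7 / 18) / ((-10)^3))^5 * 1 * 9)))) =-1403737447 / 6428268435996000000000000000-1403737447 * sqrt(5) / 57854415923964000000000000000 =-0.00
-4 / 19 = -0.21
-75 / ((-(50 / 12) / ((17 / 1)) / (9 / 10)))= 1377 / 5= 275.40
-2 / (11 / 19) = -3.45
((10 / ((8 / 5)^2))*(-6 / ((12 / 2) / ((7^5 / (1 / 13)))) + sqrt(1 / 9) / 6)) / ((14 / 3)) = -491604625 / 2688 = -182888.63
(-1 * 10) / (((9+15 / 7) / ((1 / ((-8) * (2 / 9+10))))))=105 / 9568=0.01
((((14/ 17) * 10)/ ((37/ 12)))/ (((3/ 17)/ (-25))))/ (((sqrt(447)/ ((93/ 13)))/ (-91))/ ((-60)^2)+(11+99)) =-2819463292800000000/ 819658257263994487 - 10936800000 * sqrt(447)/ 819658257263994487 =-3.44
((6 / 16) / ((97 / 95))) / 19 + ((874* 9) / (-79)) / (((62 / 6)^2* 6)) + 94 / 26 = 2664693661 / 765870872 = 3.48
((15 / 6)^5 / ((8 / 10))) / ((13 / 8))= 15625 / 208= 75.12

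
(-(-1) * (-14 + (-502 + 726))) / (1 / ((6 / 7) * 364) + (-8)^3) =-65520 / 159743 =-0.41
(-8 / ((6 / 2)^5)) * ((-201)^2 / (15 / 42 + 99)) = -502768 / 37557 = -13.39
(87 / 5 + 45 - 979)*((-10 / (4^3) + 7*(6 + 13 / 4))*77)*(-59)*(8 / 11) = 3912374193 / 20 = 195618709.65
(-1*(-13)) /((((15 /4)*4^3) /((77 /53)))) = 1001 /12720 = 0.08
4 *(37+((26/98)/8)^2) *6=17057211/19208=888.03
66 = 66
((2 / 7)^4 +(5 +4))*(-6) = -129750 / 2401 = -54.04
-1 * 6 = -6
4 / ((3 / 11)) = 14.67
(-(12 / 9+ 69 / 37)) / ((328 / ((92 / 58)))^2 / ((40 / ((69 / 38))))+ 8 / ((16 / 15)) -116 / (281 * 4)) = -435929350 / 265580448261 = -0.00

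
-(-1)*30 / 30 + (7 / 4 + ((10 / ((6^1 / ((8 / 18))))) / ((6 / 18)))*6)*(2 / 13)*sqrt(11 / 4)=1 + 181*sqrt(11) / 156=4.85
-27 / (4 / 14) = -189 / 2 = -94.50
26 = 26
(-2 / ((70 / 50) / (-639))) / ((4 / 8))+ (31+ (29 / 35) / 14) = 909819 / 490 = 1856.77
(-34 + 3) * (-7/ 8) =217/ 8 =27.12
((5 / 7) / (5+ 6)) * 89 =445 / 77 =5.78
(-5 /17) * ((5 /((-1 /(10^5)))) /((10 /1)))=250000 /17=14705.88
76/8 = 19/2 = 9.50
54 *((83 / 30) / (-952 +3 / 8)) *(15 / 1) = -17928 / 7613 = -2.35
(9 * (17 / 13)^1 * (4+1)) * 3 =2295 / 13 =176.54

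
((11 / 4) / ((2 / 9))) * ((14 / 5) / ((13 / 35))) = 93.29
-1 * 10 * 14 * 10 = -1400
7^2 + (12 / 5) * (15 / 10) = 263 / 5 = 52.60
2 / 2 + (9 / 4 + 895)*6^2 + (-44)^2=34238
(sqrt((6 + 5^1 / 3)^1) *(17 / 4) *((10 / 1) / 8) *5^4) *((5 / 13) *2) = 265625 *sqrt(69) / 312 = 7071.95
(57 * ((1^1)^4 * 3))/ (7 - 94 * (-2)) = 57/ 65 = 0.88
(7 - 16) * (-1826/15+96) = 1158/5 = 231.60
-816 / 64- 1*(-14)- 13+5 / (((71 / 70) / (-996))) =-1397737 / 284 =-4921.61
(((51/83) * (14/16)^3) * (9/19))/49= 3213/807424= 0.00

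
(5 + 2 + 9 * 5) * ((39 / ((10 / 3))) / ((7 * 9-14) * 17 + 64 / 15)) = 9126 / 12559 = 0.73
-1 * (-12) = 12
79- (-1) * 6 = 85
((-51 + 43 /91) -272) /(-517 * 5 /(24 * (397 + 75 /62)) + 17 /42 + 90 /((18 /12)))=-414069800 /77202073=-5.36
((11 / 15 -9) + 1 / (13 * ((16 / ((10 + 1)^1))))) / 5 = -25627 / 15600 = -1.64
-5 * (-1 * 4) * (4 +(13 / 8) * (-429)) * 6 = -83175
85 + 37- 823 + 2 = -699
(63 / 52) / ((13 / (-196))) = -3087 / 169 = -18.27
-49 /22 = -2.23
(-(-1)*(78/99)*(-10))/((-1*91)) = 20/231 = 0.09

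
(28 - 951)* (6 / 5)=-5538 / 5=-1107.60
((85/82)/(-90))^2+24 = 52286113/2178576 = 24.00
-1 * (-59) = 59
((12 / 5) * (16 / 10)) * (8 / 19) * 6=4608 / 475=9.70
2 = 2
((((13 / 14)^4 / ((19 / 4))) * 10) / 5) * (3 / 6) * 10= 142805 / 91238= 1.57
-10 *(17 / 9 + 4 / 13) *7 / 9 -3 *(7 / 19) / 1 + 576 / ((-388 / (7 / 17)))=-620276083 / 32991543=-18.80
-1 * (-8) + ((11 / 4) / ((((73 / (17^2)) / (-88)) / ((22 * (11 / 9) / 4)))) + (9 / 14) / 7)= -414141401 / 64386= -6432.17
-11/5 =-2.20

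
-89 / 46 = -1.93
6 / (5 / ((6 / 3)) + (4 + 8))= 12 / 29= 0.41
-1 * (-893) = 893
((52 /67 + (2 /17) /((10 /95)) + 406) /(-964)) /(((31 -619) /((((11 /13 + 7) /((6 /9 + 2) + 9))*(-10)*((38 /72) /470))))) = -8827229 /1624308110880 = -0.00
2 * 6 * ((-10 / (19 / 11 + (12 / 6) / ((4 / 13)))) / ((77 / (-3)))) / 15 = 48 / 1267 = 0.04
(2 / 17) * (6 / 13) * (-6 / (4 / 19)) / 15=-114 / 1105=-0.10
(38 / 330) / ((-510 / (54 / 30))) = -19 / 46750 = -0.00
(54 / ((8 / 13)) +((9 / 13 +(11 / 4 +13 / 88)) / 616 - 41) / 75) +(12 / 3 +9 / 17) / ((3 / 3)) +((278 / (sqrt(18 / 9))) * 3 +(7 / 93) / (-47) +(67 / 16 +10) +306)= 539247330530567 / 1309111003200 +417 * sqrt(2)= 1001.65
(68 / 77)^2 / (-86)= -2312 / 254947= -0.01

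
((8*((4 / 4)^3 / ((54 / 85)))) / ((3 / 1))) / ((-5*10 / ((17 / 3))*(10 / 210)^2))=-28322 / 135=-209.79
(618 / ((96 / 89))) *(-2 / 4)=-9167 / 32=-286.47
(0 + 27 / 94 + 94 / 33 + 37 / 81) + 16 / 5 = 2844499 / 418770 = 6.79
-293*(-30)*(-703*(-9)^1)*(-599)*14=-466381771380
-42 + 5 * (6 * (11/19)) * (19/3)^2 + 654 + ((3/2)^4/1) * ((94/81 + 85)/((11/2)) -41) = 623257/528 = 1180.41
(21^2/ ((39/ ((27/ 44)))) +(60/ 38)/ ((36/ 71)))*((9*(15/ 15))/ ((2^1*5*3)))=327763/ 108680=3.02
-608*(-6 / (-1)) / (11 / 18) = -65664 / 11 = -5969.45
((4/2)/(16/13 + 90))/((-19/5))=-65/11267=-0.01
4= 4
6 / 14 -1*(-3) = 24 / 7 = 3.43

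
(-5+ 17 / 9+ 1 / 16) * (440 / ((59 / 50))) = -603625 / 531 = -1136.77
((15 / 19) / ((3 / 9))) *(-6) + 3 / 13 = -3453 / 247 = -13.98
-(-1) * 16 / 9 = 16 / 9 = 1.78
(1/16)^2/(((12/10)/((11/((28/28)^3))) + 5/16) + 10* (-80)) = -55/11258064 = -0.00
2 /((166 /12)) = 12 /83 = 0.14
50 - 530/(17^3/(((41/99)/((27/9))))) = 72936320/1459161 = 49.99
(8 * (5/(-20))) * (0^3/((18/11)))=0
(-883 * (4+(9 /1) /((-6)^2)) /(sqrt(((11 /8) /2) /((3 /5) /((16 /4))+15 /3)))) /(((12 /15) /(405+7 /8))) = -5210977.66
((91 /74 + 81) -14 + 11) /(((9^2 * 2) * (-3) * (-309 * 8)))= 5863 /88903008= 0.00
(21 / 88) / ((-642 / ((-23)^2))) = -3703 / 18832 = -0.20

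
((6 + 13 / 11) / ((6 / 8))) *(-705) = -74260 / 11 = -6750.91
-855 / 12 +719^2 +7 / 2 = 2067573 / 4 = 516893.25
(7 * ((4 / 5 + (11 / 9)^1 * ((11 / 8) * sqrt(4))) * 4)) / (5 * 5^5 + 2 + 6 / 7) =36701 / 4922775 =0.01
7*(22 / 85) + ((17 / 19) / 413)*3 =1.82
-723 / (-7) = 723 / 7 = 103.29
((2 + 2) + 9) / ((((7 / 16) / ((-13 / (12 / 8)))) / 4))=-21632 / 21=-1030.10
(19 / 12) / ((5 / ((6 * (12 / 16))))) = 57 / 40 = 1.42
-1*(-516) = 516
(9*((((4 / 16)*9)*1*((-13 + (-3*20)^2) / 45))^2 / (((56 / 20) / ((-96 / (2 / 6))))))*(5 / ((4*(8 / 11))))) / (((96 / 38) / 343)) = -3557696394483 / 512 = -6948625770.47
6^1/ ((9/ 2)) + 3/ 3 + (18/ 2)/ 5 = 4.13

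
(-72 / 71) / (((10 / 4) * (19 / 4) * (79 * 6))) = -96 / 532855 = -0.00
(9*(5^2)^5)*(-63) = -5537109375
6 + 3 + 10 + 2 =21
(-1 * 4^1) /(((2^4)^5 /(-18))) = 0.00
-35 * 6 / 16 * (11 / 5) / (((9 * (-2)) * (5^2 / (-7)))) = -539 / 1200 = -0.45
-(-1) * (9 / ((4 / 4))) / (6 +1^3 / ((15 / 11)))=1.34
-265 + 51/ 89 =-23534/ 89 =-264.43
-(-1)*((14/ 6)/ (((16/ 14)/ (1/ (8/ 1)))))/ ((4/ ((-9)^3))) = -11907/ 256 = -46.51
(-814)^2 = 662596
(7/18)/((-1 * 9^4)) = -7/118098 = -0.00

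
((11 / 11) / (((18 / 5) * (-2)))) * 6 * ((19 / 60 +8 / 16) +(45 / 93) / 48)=-0.69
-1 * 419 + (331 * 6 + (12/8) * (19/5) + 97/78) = 306919/195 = 1573.94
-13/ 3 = -4.33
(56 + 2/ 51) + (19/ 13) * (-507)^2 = 19162895/ 51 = 375743.04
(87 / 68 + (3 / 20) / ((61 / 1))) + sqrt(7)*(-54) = 13293 / 10370 - 54*sqrt(7) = -141.59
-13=-13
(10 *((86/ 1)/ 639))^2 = 739600/ 408321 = 1.81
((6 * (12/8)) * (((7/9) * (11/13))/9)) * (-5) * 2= -770/117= -6.58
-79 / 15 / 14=-79 / 210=-0.38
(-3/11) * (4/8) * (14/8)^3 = -1029/1408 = -0.73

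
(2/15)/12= 0.01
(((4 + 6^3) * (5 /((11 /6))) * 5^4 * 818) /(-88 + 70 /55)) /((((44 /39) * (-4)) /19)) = 1578484375 /106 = 14891362.03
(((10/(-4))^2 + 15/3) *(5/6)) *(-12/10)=-45/4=-11.25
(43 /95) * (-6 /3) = -86 /95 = -0.91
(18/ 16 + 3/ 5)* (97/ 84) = 2231/ 1120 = 1.99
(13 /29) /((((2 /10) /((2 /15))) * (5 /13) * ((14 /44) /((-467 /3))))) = -3472612 /9135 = -380.14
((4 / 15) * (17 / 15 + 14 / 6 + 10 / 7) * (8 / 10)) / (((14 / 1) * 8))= 514 / 55125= 0.01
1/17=0.06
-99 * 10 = -990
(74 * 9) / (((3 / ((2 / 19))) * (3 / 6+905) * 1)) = 888 / 34409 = 0.03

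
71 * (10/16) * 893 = 317015/8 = 39626.88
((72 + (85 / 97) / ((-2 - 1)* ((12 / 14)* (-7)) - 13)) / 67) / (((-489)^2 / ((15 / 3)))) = 35005 / 1554047379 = 0.00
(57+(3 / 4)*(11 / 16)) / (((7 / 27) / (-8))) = -99387 / 56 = -1774.77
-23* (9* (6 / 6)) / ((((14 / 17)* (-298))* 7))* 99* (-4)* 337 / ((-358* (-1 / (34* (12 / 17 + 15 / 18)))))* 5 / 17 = -1807106895 / 2613758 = -691.38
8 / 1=8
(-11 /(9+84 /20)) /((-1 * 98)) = 5 /588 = 0.01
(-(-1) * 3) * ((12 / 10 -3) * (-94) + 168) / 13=5058 / 65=77.82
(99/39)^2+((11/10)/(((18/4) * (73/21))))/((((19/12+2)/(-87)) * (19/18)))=243231813/50396645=4.83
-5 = -5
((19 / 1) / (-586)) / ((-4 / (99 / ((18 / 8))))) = 209 / 586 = 0.36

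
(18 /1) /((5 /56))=1008 /5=201.60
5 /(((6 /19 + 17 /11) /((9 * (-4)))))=-37620 /389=-96.71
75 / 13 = 5.77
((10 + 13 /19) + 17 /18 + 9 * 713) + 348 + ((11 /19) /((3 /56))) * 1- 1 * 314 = 2213915 /342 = 6473.44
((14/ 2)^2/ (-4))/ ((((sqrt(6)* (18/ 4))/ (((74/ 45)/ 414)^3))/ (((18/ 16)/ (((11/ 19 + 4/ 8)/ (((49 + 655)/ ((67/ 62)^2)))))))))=-7976105847248* sqrt(6)/ 446275756176638625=-0.00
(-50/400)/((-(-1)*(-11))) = 1/88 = 0.01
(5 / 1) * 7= 35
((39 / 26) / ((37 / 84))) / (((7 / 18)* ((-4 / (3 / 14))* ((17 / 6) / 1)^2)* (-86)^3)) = 2187 / 23804713828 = 0.00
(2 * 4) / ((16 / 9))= 9 / 2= 4.50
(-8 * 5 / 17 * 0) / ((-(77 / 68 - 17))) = 0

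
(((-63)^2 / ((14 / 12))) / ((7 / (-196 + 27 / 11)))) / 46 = -517347 / 253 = -2044.85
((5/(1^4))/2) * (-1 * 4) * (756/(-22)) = 3780/11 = 343.64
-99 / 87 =-33 / 29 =-1.14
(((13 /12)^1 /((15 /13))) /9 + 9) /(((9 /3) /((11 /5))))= 6.68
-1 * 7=-7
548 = 548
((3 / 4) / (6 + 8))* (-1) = -3 / 56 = -0.05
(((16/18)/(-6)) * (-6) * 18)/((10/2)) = 16/5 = 3.20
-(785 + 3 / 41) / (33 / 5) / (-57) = 160940 / 77121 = 2.09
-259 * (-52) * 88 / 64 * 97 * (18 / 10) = 32333301 / 10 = 3233330.10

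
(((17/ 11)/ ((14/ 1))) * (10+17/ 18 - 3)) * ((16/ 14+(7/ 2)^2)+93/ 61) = 625651/ 47824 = 13.08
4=4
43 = 43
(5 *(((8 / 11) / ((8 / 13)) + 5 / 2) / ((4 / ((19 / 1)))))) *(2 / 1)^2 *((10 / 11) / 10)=7695 / 242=31.80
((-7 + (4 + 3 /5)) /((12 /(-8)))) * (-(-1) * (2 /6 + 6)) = 152 /15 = 10.13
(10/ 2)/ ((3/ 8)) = 40/ 3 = 13.33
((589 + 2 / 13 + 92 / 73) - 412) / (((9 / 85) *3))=14391775 / 25623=561.67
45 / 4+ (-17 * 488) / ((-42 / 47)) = 9294.87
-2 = -2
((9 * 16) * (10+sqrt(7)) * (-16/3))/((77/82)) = -10342.58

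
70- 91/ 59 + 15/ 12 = 16451/ 236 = 69.71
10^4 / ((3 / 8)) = 80000 / 3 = 26666.67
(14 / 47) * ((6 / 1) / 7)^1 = 12 / 47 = 0.26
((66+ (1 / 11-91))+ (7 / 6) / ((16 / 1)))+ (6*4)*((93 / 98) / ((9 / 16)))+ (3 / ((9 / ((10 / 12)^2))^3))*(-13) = 95547651763 / 6110862912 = 15.64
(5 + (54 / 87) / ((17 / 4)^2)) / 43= 42193 / 360383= 0.12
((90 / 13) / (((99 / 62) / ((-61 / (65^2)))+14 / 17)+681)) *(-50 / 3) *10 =-964410000 / 477444331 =-2.02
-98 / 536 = -49 / 268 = -0.18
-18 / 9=-2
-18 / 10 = -9 / 5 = -1.80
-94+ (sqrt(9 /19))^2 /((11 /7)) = -19583 /209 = -93.70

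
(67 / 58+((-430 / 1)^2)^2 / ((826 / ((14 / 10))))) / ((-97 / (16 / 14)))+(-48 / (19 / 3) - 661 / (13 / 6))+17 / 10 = -1960002073555549 / 2869569430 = -683030.02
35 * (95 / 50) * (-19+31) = 798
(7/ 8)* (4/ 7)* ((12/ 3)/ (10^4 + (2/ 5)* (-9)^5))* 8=-40/ 34049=-0.00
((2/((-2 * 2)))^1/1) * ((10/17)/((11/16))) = -80/187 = -0.43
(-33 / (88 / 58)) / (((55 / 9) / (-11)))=783 / 20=39.15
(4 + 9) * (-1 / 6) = -13 / 6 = -2.17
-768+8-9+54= -715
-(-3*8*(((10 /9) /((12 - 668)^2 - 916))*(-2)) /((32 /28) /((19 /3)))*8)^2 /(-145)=1132096 /5414490112545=0.00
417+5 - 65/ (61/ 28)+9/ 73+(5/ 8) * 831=32477055/ 35624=911.66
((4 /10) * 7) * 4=56 /5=11.20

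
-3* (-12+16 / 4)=24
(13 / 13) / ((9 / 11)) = 11 / 9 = 1.22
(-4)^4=256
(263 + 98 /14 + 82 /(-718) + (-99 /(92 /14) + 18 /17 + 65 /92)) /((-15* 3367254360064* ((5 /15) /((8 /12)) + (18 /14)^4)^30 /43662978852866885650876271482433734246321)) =-649644743057260123602776775418862067563548385568273369216572295667255195718324774076549889341483525537526792946974501590738371924253660966394756823 /5666331501871786643765631865682916593667712157921214539419691926179091688308689224367827617209426117606518505570598970889980618743040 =-114649971121996.63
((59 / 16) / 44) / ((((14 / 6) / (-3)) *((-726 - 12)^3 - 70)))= 531 / 1980796501376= 0.00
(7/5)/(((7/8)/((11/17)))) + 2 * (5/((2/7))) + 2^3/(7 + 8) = 1865/51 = 36.57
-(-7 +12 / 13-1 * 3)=118 / 13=9.08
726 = 726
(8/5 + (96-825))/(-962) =3637/4810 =0.76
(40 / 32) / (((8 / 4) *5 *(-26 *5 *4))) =-1 / 4160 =-0.00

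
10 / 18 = 5 / 9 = 0.56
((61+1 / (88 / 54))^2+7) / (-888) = -7363073 / 1719168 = -4.28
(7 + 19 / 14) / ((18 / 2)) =13 / 14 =0.93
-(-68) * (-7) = -476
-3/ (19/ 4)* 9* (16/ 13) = -1728/ 247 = -7.00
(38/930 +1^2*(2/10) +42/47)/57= 24794/1245735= 0.02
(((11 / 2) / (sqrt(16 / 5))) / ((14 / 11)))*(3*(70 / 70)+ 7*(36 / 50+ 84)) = 1803021*sqrt(5) / 2800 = 1439.88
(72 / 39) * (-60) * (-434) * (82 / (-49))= -7320960 / 91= -80450.11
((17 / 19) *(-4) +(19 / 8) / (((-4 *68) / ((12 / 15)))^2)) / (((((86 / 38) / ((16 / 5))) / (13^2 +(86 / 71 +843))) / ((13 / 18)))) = -9801774392761 / 2646951000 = -3703.04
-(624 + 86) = -710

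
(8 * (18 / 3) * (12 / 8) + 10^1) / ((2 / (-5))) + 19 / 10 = -203.10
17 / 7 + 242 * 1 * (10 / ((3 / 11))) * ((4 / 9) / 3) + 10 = 752407 / 567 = 1327.00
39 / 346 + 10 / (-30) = -229 / 1038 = -0.22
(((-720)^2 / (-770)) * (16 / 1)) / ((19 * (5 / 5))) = -829440 / 1463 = -566.94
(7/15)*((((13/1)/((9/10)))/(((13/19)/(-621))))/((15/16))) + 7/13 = -1272439/195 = -6525.33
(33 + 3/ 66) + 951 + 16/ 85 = 1840517/ 1870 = 984.23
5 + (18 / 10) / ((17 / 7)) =488 / 85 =5.74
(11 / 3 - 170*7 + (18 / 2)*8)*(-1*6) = 6686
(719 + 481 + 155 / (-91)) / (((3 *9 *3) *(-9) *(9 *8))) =-109045 / 4776408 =-0.02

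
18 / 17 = 1.06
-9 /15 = -3 /5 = -0.60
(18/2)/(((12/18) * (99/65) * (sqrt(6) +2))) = -195/22 +195 * sqrt(6)/44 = 1.99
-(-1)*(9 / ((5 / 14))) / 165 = 42 / 275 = 0.15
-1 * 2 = -2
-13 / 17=-0.76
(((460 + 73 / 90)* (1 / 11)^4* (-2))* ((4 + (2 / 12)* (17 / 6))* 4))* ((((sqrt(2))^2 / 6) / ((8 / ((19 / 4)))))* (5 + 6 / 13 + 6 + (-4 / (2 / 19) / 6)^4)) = -108231969445747 / 299705955120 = -361.13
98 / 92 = 49 / 46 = 1.07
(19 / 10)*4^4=2432 / 5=486.40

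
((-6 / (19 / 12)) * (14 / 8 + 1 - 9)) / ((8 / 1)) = 225 / 76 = 2.96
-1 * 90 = -90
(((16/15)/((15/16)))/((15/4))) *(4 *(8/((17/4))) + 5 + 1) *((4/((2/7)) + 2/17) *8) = 6029312/13005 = 463.61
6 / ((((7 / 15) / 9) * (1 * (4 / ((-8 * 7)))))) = -1620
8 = 8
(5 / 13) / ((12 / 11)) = 55 / 156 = 0.35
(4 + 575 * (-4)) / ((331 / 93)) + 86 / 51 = -10861462 / 16881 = -643.41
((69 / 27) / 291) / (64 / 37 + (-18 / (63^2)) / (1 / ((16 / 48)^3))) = 375291 / 73911478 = 0.01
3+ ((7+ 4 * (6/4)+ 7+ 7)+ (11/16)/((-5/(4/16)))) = 9589/320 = 29.97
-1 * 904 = -904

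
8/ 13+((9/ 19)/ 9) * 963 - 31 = 5014/ 247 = 20.30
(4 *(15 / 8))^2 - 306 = -249.75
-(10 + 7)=-17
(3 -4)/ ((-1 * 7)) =1/ 7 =0.14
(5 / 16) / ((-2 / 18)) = -45 / 16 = -2.81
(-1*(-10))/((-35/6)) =-1.71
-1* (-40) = 40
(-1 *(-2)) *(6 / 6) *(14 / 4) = 7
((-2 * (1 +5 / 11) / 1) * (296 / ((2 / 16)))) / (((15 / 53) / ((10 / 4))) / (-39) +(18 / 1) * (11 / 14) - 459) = 45683456 / 2950145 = 15.49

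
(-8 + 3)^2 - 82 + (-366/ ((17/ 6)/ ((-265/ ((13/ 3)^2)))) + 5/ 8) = 1766.62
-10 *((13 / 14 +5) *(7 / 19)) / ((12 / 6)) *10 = -2075 / 19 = -109.21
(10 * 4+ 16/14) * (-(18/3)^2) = -10368/7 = -1481.14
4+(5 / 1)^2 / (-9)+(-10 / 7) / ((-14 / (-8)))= 179 / 441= 0.41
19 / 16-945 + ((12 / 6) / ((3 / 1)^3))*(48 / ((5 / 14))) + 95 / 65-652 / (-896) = -122085739 / 131040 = -931.67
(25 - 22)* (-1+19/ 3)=16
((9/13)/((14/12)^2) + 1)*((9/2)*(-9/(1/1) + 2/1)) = -8649/182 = -47.52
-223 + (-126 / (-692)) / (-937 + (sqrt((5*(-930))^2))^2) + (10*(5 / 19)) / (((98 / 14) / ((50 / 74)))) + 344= 234941139417339 / 1937594746682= 121.25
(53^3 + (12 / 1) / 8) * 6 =893271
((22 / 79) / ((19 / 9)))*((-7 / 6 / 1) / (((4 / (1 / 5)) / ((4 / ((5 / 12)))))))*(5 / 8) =-0.05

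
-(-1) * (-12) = -12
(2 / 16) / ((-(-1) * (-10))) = -1 / 80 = -0.01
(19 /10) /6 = 19 /60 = 0.32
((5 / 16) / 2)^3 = 125 / 32768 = 0.00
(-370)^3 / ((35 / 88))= -891492800 / 7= -127356114.29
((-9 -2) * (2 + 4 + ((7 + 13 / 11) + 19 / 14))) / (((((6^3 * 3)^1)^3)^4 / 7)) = -2393 / 10963016458669217402386333556539392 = -0.00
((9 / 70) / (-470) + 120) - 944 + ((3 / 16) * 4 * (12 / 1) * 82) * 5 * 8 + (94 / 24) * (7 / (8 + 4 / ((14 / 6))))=192615013939 / 6711600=28698.82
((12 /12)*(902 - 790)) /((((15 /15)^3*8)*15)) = 14 /15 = 0.93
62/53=1.17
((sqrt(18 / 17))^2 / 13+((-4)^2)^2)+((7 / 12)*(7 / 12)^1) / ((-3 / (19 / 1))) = 24242857 / 95472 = 253.93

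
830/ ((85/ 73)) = 12118/ 17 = 712.82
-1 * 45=-45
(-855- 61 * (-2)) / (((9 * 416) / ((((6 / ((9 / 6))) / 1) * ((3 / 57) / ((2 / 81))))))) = -1.67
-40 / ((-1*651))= 40 / 651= 0.06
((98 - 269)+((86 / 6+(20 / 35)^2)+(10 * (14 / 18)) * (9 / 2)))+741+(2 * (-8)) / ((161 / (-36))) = 2107166 / 3381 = 623.24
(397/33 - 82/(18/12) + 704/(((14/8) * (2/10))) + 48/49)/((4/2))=1061707/1078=984.89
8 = 8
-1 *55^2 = -3025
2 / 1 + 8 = 10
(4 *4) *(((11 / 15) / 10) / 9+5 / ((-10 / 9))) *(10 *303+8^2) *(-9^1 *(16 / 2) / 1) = 1200769024 / 75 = 16010253.65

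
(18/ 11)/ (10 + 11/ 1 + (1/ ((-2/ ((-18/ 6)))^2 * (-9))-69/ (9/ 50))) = -216/ 47861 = -0.00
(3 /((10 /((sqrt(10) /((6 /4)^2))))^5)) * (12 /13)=512 * sqrt(10) /10661625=0.00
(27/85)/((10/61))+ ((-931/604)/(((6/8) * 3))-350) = -402855577/1155150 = -348.75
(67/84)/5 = 67/420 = 0.16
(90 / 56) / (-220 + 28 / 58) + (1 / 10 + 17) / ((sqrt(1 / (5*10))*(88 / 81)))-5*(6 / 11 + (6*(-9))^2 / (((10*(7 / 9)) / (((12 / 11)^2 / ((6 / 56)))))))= -149713756299 / 7189336 + 13851*sqrt(2) / 176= -20713.12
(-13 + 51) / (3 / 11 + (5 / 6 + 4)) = 7.44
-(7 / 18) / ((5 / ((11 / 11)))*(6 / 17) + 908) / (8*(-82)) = 119 / 182622528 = 0.00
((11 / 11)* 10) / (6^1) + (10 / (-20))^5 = 157 / 96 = 1.64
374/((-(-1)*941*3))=0.13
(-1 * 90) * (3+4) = -630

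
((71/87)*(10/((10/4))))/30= 142/1305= 0.11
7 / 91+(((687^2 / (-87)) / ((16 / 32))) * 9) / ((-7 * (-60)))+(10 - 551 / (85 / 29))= -184121501 / 448630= -410.41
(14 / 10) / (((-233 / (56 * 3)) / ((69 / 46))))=-1764 / 1165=-1.51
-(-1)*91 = 91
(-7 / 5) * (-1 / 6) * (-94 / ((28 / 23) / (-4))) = 1081 / 15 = 72.07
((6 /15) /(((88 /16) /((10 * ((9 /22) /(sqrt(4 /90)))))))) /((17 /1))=54 * sqrt(10) /2057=0.08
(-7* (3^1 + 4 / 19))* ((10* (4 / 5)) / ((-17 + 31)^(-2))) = -669536 / 19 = -35238.74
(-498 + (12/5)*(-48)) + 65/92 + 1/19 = -612.44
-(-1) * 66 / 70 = 33 / 35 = 0.94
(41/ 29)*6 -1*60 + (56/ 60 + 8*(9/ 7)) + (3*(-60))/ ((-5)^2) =-144632/ 3045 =-47.50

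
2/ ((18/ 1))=1/ 9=0.11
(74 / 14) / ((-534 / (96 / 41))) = -592 / 25543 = -0.02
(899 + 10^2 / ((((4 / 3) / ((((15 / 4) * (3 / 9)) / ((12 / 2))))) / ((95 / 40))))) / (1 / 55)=3295105 / 64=51486.02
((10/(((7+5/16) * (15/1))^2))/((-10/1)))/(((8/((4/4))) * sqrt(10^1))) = -16 * sqrt(10)/15400125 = -0.00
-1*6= -6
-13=-13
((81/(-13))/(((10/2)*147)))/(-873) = 3/308945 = 0.00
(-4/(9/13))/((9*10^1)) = -26/405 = -0.06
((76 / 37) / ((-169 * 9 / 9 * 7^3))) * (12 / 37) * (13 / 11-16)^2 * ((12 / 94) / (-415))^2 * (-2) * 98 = 3489253632 / 74553059790384175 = 0.00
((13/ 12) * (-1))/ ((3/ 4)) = -13/ 9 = -1.44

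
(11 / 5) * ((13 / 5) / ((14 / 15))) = 429 / 70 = 6.13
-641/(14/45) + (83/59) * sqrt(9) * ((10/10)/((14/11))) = -849558/413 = -2057.04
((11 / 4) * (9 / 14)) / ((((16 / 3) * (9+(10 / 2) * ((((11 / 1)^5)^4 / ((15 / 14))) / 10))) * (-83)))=-4455 / 350217501362012359359859456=-0.00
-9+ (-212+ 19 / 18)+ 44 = -3167 / 18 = -175.94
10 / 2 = 5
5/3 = 1.67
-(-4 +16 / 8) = 2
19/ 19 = 1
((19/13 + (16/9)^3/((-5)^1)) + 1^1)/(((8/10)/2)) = 31696/9477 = 3.34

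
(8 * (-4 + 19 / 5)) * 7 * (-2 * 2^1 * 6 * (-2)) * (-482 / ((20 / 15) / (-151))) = -146728512 / 5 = -29345702.40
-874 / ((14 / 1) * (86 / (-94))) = 20539 / 301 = 68.24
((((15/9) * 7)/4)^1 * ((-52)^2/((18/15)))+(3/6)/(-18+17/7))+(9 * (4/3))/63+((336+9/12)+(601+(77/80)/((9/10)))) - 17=45744597/6104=7494.20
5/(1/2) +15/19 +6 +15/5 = 376/19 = 19.79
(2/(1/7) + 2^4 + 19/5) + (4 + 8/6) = 587/15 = 39.13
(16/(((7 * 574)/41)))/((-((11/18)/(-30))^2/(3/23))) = -51.32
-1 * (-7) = 7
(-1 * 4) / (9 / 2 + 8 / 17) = -136 / 169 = -0.80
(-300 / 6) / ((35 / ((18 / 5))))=-36 / 7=-5.14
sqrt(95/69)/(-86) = -0.01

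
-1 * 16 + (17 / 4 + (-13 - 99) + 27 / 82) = -20241 / 164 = -123.42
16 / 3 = 5.33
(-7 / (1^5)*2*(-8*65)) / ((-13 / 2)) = -1120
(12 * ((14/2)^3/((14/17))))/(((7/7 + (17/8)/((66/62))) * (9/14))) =293216/113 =2594.83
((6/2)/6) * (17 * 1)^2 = 144.50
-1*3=-3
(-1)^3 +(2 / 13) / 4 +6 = 131 / 26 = 5.04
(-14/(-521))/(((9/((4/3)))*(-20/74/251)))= -3.70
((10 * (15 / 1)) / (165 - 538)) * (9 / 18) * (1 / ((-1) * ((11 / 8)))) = 600 / 4103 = 0.15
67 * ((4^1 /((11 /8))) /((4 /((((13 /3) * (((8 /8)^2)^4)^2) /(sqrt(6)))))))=3484 * sqrt(6) /99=86.20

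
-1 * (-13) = 13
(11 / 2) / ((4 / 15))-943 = -7379 / 8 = -922.38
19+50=69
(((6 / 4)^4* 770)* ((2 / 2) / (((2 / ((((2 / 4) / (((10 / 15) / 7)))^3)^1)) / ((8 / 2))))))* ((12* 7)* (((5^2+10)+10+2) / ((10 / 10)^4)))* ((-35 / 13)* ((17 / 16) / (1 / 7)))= -1187232539013675 / 13312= -89185136644.66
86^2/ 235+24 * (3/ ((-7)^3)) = 2519908/ 80605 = 31.26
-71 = -71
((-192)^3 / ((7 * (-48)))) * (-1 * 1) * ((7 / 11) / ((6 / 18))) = -442368 / 11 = -40215.27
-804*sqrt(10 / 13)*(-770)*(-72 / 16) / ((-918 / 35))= 1805650*sqrt(130) / 221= 93156.46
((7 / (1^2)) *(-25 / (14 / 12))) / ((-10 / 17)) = 255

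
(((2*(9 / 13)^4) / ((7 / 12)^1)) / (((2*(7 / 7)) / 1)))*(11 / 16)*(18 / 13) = 1948617 / 5198102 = 0.37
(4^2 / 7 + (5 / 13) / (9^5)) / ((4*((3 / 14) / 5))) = 61411135 / 4605822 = 13.33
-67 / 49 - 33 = -1684 / 49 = -34.37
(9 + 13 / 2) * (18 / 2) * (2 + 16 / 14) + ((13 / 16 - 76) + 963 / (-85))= 3350199 / 9520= 351.91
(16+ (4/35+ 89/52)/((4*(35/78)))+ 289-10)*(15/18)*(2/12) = 41.11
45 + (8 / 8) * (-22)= 23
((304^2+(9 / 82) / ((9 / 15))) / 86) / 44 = 7578127 / 310288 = 24.42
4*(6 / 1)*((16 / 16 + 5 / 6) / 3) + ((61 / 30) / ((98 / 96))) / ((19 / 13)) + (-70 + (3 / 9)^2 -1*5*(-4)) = -1418539 / 41895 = -33.86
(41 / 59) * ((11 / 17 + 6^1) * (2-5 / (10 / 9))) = -23165 / 2006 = -11.55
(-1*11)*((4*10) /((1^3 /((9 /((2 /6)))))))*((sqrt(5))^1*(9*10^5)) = -10692000000*sqrt(5) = -23908038815.43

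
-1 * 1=-1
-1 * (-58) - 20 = 38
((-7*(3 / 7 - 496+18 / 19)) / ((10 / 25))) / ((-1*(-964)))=328925 / 36632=8.98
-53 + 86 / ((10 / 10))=33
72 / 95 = 0.76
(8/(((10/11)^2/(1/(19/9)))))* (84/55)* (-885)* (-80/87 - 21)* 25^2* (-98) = -4584724729200/551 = -8320734535.75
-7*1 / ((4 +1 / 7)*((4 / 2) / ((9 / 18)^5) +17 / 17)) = -49 / 1885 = -0.03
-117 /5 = -23.40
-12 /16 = -3 /4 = -0.75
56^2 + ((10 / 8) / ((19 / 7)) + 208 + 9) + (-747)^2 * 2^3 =339524335 / 76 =4467425.46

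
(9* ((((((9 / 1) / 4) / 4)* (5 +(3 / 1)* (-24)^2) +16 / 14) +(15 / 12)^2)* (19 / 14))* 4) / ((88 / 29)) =271460619 / 17248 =15738.67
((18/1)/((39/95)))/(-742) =-285/4823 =-0.06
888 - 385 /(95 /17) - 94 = 13777 /19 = 725.11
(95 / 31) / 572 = 95 / 17732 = 0.01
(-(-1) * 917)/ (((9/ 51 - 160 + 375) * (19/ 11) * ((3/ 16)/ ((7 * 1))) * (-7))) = -1371832/ 104253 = -13.16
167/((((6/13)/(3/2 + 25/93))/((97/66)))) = 940.63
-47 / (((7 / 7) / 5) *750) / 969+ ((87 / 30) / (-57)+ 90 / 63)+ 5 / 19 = 834578 / 508725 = 1.64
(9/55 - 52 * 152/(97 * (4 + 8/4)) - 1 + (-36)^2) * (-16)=-328187744/16005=-20505.33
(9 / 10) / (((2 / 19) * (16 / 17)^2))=49419 / 5120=9.65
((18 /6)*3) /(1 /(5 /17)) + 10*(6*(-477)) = -486495 /17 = -28617.35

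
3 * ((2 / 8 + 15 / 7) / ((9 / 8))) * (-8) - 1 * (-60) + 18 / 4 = 565 / 42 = 13.45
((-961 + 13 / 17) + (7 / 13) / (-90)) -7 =-19238429 / 19890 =-967.24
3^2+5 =14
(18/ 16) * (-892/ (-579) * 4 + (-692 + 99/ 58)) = -769.65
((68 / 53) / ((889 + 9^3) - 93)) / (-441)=-68 / 35643825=-0.00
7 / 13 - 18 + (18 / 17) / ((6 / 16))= -3235 / 221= -14.64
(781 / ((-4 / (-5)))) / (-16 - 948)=-3905 / 3856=-1.01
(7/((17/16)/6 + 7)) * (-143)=-7392/53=-139.47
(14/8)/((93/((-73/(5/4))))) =-511/465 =-1.10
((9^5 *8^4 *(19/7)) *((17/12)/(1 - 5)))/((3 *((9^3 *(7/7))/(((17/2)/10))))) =-3162816/35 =-90366.17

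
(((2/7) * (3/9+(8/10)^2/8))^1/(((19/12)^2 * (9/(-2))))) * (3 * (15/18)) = -992/37905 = -0.03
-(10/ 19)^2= -100/ 361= -0.28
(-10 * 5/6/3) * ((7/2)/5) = -35/18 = -1.94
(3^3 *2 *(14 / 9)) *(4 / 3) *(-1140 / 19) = -6720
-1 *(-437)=437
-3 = -3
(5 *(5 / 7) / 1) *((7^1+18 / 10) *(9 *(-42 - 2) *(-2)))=174240 / 7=24891.43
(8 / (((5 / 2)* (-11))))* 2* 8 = -256 / 55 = -4.65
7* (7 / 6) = 49 / 6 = 8.17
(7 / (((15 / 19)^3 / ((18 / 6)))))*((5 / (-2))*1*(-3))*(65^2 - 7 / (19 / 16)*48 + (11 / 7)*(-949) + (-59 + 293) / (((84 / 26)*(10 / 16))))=308081732 / 375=821551.29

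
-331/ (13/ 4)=-1324/ 13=-101.85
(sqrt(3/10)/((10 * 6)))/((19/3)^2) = 3 * sqrt(30)/72200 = 0.00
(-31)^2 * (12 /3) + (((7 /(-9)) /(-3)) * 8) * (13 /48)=622819 /162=3844.56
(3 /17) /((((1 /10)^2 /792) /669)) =158954400 /17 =9350258.82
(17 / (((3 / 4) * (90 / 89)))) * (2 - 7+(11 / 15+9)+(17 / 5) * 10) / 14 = 125579 / 2025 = 62.01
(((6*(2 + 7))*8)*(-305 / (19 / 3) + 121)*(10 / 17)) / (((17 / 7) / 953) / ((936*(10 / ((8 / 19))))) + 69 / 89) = 4153236346022400 / 173951620811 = 23875.81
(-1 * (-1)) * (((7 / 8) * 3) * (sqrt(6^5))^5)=5714053632 * sqrt(6)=13996515761.30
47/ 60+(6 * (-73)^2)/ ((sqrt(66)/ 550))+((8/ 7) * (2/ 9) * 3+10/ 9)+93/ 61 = 321347/ 76860+266450 * sqrt(66) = 2164654.21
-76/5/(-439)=76/2195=0.03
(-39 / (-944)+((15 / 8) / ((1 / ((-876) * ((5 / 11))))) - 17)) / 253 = -7928699 / 2627152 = -3.02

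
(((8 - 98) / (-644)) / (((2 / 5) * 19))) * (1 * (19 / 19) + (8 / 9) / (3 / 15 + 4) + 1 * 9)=24125 / 128478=0.19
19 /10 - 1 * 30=-28.10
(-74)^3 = -405224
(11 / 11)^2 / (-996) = -1 / 996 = -0.00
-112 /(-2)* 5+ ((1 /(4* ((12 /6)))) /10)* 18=11209 /40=280.22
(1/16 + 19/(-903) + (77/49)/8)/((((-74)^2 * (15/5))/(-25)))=-12275/33907392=-0.00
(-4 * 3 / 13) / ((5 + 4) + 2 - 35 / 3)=18 / 13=1.38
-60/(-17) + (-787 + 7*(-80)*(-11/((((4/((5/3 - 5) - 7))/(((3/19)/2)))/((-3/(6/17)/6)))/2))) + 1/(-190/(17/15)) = 134501311/48450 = 2776.08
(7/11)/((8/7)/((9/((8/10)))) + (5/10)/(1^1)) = 4410/4169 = 1.06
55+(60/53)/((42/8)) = 20485/371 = 55.22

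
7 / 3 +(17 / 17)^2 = 10 / 3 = 3.33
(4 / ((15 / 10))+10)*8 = 304 / 3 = 101.33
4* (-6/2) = -12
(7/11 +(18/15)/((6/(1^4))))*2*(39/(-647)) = -3588/35585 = -0.10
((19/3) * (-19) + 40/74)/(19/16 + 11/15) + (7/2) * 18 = 10831/17057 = 0.63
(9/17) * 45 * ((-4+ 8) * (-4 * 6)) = -38880/17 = -2287.06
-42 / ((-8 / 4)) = 21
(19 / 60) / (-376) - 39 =-879859 / 22560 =-39.00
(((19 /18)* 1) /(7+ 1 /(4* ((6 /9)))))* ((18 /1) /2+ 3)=304 /177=1.72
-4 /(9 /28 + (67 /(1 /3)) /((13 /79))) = -1456 /444729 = -0.00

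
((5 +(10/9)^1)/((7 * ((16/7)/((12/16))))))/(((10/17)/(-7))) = -1309/384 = -3.41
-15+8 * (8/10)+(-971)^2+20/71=334705602/355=942832.68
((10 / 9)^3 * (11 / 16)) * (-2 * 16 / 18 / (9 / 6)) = -22000 / 19683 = -1.12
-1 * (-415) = 415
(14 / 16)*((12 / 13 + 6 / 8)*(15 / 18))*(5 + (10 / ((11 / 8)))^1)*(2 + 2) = 59.89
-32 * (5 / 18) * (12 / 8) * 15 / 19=-200 / 19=-10.53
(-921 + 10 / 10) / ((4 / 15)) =-3450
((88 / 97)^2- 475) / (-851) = 4461531 / 8007059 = 0.56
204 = 204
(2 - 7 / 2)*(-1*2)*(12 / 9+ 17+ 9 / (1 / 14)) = 433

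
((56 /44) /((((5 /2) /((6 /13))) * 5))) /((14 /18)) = 216 /3575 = 0.06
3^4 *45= 3645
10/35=2/7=0.29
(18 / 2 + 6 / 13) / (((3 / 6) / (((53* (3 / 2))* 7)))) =136899 / 13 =10530.69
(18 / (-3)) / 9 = -2 / 3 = -0.67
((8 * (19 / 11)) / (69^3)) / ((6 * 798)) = 2 / 227656737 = 0.00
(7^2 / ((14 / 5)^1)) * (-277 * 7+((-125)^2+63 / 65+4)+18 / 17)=105907837 / 442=239610.49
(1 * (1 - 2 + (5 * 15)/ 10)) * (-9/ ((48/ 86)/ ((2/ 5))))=-1677/ 40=-41.92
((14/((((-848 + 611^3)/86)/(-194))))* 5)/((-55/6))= 66736/119480053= 0.00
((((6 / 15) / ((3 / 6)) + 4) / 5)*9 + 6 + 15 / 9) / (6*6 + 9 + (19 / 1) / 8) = 9784 / 28425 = 0.34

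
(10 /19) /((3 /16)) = 160 /57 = 2.81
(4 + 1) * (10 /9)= 5.56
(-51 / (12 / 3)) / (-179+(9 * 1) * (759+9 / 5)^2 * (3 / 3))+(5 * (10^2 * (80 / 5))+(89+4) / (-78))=54167301672747 / 6771921988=7998.81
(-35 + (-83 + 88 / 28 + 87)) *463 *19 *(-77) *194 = 3660695610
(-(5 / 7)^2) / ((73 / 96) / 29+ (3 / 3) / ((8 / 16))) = -0.25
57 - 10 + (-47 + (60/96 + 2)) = 21/8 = 2.62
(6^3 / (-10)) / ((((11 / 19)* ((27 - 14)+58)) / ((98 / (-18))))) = 11172 / 3905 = 2.86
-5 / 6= -0.83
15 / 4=3.75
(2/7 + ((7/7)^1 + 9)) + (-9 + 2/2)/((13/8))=488/91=5.36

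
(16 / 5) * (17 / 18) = 136 / 45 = 3.02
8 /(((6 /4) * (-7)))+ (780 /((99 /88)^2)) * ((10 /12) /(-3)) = -292496 /1701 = -171.96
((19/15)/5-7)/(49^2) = -506/180075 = -0.00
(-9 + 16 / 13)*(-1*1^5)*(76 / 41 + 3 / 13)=112211 / 6929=16.19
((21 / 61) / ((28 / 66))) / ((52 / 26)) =99 / 244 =0.41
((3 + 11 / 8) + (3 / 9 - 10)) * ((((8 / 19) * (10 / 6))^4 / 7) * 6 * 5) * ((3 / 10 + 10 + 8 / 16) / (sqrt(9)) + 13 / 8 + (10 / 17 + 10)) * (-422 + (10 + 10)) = 14639564320000 / 418721373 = 34962.54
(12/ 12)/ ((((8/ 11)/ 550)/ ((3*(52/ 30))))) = 7865/ 2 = 3932.50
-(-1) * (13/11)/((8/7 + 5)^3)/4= 4459/3498308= 0.00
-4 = -4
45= 45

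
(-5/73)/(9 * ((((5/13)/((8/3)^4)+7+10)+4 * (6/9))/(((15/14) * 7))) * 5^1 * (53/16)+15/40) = -425984/2434267271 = -0.00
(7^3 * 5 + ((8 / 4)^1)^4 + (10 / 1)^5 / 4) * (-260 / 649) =-6950060 / 649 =-10708.88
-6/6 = -1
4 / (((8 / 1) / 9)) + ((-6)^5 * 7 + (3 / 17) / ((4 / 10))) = -925260 / 17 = -54427.06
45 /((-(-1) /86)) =3870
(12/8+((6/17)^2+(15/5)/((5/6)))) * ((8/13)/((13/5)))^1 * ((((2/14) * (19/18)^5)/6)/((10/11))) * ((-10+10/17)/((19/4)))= -4122835156/49028207553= -0.08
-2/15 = -0.13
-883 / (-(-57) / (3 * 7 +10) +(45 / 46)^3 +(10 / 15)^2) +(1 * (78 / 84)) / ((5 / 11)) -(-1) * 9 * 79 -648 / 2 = 114.76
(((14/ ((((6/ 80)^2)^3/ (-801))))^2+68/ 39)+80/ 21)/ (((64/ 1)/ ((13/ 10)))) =592566890266624000000828873/ 7348320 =80639777563664075598.34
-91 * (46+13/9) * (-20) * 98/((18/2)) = 940243.46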